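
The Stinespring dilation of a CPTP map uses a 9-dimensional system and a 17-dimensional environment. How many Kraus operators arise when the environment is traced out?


Tracing out the environment in an orthonormal basis {|i>_E} gives Kraus operators K_i = <i|_E U |0>_E.
Number of Kraus operators = dim(H_env) = d_env
= 17

17


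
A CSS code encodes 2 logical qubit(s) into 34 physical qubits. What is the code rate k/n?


Code rate R = k/n
= 2/34
= 0.0588

0.0588


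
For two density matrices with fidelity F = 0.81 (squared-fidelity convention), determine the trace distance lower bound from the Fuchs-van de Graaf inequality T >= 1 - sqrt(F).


Fuchs-van de Graaf (squared-fidelity convention): 1 - sqrt(F) <= T <= sqrt(1 - F).
Lower bound: T >= 1 - sqrt(F)
sqrt(F) = sqrt(0.81) = 0.9000
T >= 1 - 0.9000
T >= 0.1000

0.1000


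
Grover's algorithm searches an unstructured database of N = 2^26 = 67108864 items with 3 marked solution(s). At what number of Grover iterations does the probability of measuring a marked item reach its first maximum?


After j Grover iterations the success probability is P(j) = sin^2((2j+1)*theta), where sin(theta) = sqrt(k/N).
N = 2^26 = 67108864, k = 3
sin(theta) = sqrt(k/N) = 0.0002114319833
theta = arcsin(sqrt(k/N)) = 0.0002114319849 rad
P(j) reaches its first maximum when (2j+1)*theta is as close as possible to pi/2, i.e. j = round(pi/(4*theta) - 1/2).
pi/(4*theta) - 1/2 = 3714.1611
(For comparison, the common estimate pi/4 * sqrt(N/k) = 3714.6611; the exact maximiser is used here.)
Optimal iterations = 3714

3714


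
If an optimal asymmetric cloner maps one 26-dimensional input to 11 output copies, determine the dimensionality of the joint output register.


Output space = H^(tensor 11) where dim(H) = 26
dim = 26^11
= 676 (after 2 factors)
= 17576 (after 3 factors)
= 456976 (after 4 factors)
= 11881376 (after 5 factors)
= 308915776 (after 6 factors)
= 8031810176 (after 7 factors)
= 208827064576 (after 8 factors)
= 5429503678976 (after 9 factors)
= 141167095653376 (after 10 factors)
= 3670344486987776 (after 11 factors)
= 3670344486987776

3670344486987776


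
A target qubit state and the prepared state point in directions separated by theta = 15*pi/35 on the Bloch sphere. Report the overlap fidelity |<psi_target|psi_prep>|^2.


For states separated by angle theta on Bloch sphere:
F = cos^2(theta/2)
theta = 15*pi/35 = 1.3464
theta/2 = 0.6732
cos(theta/2) = 0.7818
F = 0.6113

0.6113


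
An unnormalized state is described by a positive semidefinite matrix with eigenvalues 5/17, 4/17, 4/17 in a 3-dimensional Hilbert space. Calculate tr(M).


tr(M) = sum of eigenvalues
= 5/17 + 4/17 + 4/17
= 13/17
= 0.7647

0.7647


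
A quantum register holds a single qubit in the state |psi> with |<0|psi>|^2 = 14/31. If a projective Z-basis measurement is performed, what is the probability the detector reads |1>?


|alpha|^2 = 14/31 = 0.4516
|beta|^2 = 1 - 14/31 = 17/31 = 0.5484
P(|1>) = |beta|^2 = 0.5484

0.5484


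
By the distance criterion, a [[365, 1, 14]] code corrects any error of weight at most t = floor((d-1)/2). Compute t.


Code parameters: [[365, 1, 14]], distance d = 14.
Number of correctable errors = floor((d-1)/2)
= floor((14 - 1)/2)
= floor(13/2)
= 6

6


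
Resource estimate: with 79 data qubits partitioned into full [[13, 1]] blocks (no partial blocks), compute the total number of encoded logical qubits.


Each code block uses 13 physical qubits for 1 logical qubit(s).
Number of complete blocks = floor(79 / 13) = 6
Logical qubits = 6 * 1
= 6

6


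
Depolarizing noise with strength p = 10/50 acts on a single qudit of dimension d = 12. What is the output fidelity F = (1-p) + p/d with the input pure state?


F = (1-p) + p/d
= (1 - 0.2000) + 0.2000/12
= 0.8000 + 0.0167
= 0.8167

0.8167


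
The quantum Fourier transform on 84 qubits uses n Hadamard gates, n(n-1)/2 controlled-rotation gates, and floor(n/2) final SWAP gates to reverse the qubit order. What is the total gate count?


Hadamard gates: 84
Controlled rotations: n*(n-1)/2 = 84*83/2 = 3486
SWAP gates: floor(n/2) = floor(84/2) = 42
Total = 84 + 3486 + 42
= 3612

3612


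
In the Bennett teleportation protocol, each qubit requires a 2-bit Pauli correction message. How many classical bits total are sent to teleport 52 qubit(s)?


Quantum teleportation requires 2 classical bits per qubit teleported.
52 qubit(s) -> 2 * 52 = 104 classical bits

104


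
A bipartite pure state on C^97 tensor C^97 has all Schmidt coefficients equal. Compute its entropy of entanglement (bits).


For a maximally entangled state in d x d:
S = log2(d) = log2(97)
= 6.5999

6.5999


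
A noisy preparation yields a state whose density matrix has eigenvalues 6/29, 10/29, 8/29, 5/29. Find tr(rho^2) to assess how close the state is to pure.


tr(rho^2) = sum of eigenvalues squared
= (6/29)^2 + (10/29)^2 + (8/29)^2 + (5/29)^2
= (36 + 100 + 64 + 25) / 841
= 225/841
= 0.2675

0.2675


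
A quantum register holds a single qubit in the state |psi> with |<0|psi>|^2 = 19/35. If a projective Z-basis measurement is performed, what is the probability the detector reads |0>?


|alpha|^2 = 19/35 = 0.5429
|beta|^2 = 1 - 19/35 = 16/35 = 0.4571
P(|0>) = |alpha|^2 = 0.5429

0.5429


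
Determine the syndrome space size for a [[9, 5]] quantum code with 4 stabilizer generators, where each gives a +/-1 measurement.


Each stabilizer generator gives a binary (+1 or -1) measurement outcome.
With 4 independent generators:
Total syndromes = 2^4
= 16

16


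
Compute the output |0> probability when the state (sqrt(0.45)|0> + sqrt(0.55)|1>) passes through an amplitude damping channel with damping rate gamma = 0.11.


For amplitude damping with parameter gamma on state sqrt(a)|0> + sqrt(b)|1>:
alpha^2 = 0.45, beta^2 = 0.55
P(|0>) = alpha^2 + gamma * beta^2
= 0.45 + 0.11 * 0.55
= 0.45 + 0.0605
= 0.5105

0.5105


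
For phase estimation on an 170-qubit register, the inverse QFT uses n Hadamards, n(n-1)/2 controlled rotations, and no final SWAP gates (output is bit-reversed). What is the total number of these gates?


Hadamard gates: 170
Controlled rotations: n*(n-1)/2 = 170*169/2 = 14365
SWAP gates: 0 (omitted)
Total = 170 + 14365
= 14535

14535


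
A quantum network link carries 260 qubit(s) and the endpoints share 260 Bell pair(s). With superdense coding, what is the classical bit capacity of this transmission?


Superdense coding allows 2 classical bits per shared entangled pair.
260 pair(s) -> 2 * 260 = 520 classical bits

520


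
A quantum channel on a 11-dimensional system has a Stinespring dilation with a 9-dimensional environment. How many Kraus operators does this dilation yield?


Tracing out the environment in an orthonormal basis {|i>_E} gives Kraus operators K_i = <i|_E U |0>_E.
Number of Kraus operators = dim(H_env) = d_env
= 9

9


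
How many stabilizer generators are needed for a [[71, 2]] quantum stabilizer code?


For an [[n,k]] stabilizer code:
Number of stabilizer generators = n - k
= 71 - 2
= 69

69


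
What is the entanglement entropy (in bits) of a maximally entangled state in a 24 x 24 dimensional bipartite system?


For a maximally entangled state in d x d:
S = log2(d) = log2(24)
= 4.5850

4.5850


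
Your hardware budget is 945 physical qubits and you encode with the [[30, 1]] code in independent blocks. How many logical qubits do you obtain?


Each code block uses 30 physical qubits for 1 logical qubit(s).
Number of complete blocks = floor(945 / 30) = 31
Logical qubits = 31 * 1
= 31

31


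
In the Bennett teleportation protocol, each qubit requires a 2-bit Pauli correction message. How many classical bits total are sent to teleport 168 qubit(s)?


Quantum teleportation requires 2 classical bits per qubit teleported.
168 qubit(s) -> 2 * 168 = 336 classical bits

336


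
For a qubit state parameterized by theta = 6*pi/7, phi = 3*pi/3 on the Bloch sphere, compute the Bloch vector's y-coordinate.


theta = 2.6928, phi = 3.1416
r_y = sin(theta)*sin(phi) = 0.4339 * 0.0000
r_y = 0.0000

0.0000


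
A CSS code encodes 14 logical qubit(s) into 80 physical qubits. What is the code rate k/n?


Code rate R = k/n
= 14/80
= 0.1750

0.1750


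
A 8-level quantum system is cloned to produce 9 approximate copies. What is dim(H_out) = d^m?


Output space = H^(tensor 9) where dim(H) = 8
dim = 8^9
= 64 (after 2 factors)
= 512 (after 3 factors)
= 4096 (after 4 factors)
= 32768 (after 5 factors)
= 262144 (after 6 factors)
= 2097152 (after 7 factors)
= 16777216 (after 8 factors)
= 134217728 (after 9 factors)
= 134217728

134217728


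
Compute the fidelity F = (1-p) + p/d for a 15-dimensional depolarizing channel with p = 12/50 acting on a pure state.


F = (1-p) + p/d
= (1 - 0.2400) + 0.2400/15
= 0.7600 + 0.0160
= 0.7760

0.7760


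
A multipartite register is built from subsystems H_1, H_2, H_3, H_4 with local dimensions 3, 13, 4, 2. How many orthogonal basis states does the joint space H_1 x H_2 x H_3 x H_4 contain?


dim(H_1 x H_2 x H_3 x H_4) = 3 * 13 * 4 * 2
= 39 * 4 * 2
= 156 * 2
= 312

312


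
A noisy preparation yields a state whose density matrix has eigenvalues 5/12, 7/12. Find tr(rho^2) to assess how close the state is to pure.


tr(rho^2) = sum of eigenvalues squared
= (5/12)^2 + (7/12)^2
= (25 + 49) / 144
= 74/144
= 0.5139

0.5139


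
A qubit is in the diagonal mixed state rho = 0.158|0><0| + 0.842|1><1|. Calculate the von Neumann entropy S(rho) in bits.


S = -p*log2(p) - (1-p)*log2(1-p)
p = 0.1580, 1-p = 0.8420
= -0.1580 * log2(0.1580) - 0.8420 * log2(0.8420)
= -(-0.4206) - (-0.2089)
= 0.6295

0.6295


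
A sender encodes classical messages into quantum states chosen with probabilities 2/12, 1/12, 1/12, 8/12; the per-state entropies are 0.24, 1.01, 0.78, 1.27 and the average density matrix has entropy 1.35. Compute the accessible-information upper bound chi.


chi = S(rho) - sum_i p_i * S(rho_i)
Weighted entropy = 2/12 * 0.24 + 1/12 * 1.01 + 1/12 * 0.78 + 8/12 * 1.27
= 1.0358
chi = 1.35 - 1.0358
= 0.3142

0.3142


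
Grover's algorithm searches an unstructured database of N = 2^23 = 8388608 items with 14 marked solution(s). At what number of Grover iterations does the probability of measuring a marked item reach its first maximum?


After j Grover iterations the success probability is P(j) = sin^2((2j+1)*theta), where sin(theta) = sqrt(k/N).
N = 2^23 = 8388608, k = 14
sin(theta) = sqrt(k/N) = 0.001291870757
theta = arcsin(sqrt(k/N)) = 0.001291871117 rad
P(j) reaches its first maximum when (2j+1)*theta is as close as possible to pi/2, i.e. j = round(pi/(4*theta) - 1/2).
pi/(4*theta) - 1/2 = 607.4540
(For comparison, the common estimate pi/4 * sqrt(N/k) = 607.9541; the exact maximiser is used here.)
Optimal iterations = 607

607


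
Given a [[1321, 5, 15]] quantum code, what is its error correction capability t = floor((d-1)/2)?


Code parameters: [[1321, 5, 15]], distance d = 15.
Number of correctable errors = floor((d-1)/2)
= floor((15 - 1)/2)
= floor(14/2)
= 7

7


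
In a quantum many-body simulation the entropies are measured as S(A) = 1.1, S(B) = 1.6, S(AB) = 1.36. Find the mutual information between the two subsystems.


I(A:B) = S(A) + S(B) - S(AB)
= 1.1 + 1.6 - 1.36
= 1.3400

1.3400


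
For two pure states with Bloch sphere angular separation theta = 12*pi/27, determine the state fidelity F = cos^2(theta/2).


For states separated by angle theta on Bloch sphere:
F = cos^2(theta/2)
theta = 12*pi/27 = 1.3963
theta/2 = 0.6981
cos(theta/2) = 0.7660
F = 0.5868

0.5868


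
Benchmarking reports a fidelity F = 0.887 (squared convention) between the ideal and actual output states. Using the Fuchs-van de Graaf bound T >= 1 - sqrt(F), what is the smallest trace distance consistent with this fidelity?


Fuchs-van de Graaf (squared-fidelity convention): 1 - sqrt(F) <= T <= sqrt(1 - F).
Lower bound: T >= 1 - sqrt(F)
sqrt(F) = sqrt(0.887) = 0.9418
T >= 1 - 0.9418
T >= 0.0582

0.0582


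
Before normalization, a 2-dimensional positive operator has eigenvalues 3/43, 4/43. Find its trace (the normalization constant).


tr(M) = sum of eigenvalues
= 3/43 + 4/43
= 7/43
= 0.1628

0.1628


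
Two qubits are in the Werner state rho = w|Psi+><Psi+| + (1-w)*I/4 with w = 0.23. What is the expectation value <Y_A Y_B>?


|Psi+> = (|01> + |10>)/sqrt(2)
For the pure Bell state, <Y_A Y_B> = +1 (Bell-state Pauli correlator).
The maximally-mixed part I/4 has tr(I/4 * P tensor P) = 0 for any traceless Pauli P.
So <Y_A Y_B>_rho = w * (+1) + (1 - w) * 0
= 0.23 * (+1)
= 0.2300

0.2300


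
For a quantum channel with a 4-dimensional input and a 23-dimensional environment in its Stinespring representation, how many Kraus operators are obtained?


Tracing out the environment in an orthonormal basis {|i>_E} gives Kraus operators K_i = <i|_E U |0>_E.
Number of Kraus operators = dim(H_env) = d_env
= 23

23


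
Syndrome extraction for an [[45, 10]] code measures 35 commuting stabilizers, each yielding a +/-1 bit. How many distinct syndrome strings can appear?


Each stabilizer generator gives a binary (+1 or -1) measurement outcome.
With 35 independent generators:
Total syndromes = 2^35
= 34359738368

34359738368


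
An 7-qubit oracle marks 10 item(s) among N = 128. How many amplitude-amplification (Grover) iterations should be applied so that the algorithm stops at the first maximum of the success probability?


After j Grover iterations the success probability is P(j) = sin^2((2j+1)*theta), where sin(theta) = sqrt(k/N).
N = 2^7 = 128, k = 10
sin(theta) = sqrt(k/N) = 0.2795084972
theta = arcsin(sqrt(k/N)) = 0.2832821653 rad
P(j) reaches its first maximum when (2j+1)*theta is as close as possible to pi/2, i.e. j = round(pi/(4*theta) - 1/2).
pi/(4*theta) - 1/2 = 2.2725
(For comparison, the common estimate pi/4 * sqrt(N/k) = 2.8099; the exact maximiser is used here.)
Optimal iterations = 2

2


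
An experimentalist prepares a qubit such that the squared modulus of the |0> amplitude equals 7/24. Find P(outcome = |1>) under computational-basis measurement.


|alpha|^2 = 7/24 = 0.2917
|beta|^2 = 1 - 7/24 = 17/24 = 0.7083
P(|1>) = |beta|^2 = 0.7083

0.7083


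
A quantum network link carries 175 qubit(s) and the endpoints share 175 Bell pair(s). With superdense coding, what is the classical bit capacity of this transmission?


Superdense coding allows 2 classical bits per shared entangled pair.
175 pair(s) -> 2 * 175 = 350 classical bits

350


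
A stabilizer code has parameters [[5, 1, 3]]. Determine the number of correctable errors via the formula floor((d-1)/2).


Code parameters: [[5, 1, 3]], distance d = 3.
Number of correctable errors = floor((d-1)/2)
= floor((3 - 1)/2)
= floor(2/2)
= 1

1


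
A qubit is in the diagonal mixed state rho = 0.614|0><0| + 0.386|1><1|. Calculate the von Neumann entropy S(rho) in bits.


S = -p*log2(p) - (1-p)*log2(1-p)
p = 0.6140, 1-p = 0.3860
= -0.6140 * log2(0.6140) - 0.3860 * log2(0.3860)
= -(-0.4321) - (-0.5301)
= 0.9622

0.9622


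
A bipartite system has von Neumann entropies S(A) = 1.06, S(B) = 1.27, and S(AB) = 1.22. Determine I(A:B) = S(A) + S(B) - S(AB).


I(A:B) = S(A) + S(B) - S(AB)
= 1.06 + 1.27 - 1.22
= 1.1100

1.1100


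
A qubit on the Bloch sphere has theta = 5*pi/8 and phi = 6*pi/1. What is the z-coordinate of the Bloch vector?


theta = 1.9635, phi = 18.8496
r_z = cos(theta) = -0.3827

-0.3827


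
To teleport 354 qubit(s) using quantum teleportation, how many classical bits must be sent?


Quantum teleportation requires 2 classical bits per qubit teleported.
354 qubit(s) -> 2 * 354 = 708 classical bits

708


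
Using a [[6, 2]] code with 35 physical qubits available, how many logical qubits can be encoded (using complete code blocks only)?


Each code block uses 6 physical qubits for 2 logical qubit(s).
Number of complete blocks = floor(35 / 6) = 5
Logical qubits = 5 * 2
= 10

10


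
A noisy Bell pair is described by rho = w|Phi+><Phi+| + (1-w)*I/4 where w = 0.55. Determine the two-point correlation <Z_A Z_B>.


|Phi+> = (|00> + |11>)/sqrt(2)
For the pure Bell state, <Z_A Z_B> = +1 (Bell-state Pauli correlator).
The maximally-mixed part I/4 has tr(I/4 * P tensor P) = 0 for any traceless Pauli P.
So <Z_A Z_B>_rho = w * (+1) + (1 - w) * 0
= 0.55 * (+1)
= 0.5500

0.5500


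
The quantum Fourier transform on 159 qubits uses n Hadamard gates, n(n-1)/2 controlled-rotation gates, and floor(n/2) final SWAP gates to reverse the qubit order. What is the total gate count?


Hadamard gates: 159
Controlled rotations: n*(n-1)/2 = 159*158/2 = 12561
SWAP gates: floor(n/2) = floor(159/2) = 79
Total = 159 + 12561 + 79
= 12799

12799


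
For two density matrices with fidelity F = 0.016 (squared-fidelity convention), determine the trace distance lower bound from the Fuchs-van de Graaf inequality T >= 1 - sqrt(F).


Fuchs-van de Graaf (squared-fidelity convention): 1 - sqrt(F) <= T <= sqrt(1 - F).
Lower bound: T >= 1 - sqrt(F)
sqrt(F) = sqrt(0.016) = 0.1265
T >= 1 - 0.1265
T >= 0.8735

0.8735


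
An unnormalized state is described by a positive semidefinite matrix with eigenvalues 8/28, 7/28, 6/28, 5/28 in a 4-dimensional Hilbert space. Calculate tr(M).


tr(M) = sum of eigenvalues
= 8/28 + 7/28 + 6/28 + 5/28
= 26/28
= 0.9286

0.9286


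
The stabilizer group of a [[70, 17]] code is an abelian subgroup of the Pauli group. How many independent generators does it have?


For an [[n,k]] stabilizer code:
Number of stabilizer generators = n - k
= 70 - 17
= 53

53


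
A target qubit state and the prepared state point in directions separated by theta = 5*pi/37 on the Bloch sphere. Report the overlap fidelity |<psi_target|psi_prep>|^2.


For states separated by angle theta on Bloch sphere:
F = cos^2(theta/2)
theta = 5*pi/37 = 0.4245
theta/2 = 0.2123
cos(theta/2) = 0.9776
F = 0.9556

0.9556


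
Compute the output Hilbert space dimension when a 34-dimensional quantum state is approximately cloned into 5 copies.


Output space = H^(tensor 5) where dim(H) = 34
dim = 34^5
= 1156 (after 2 factors)
= 39304 (after 3 factors)
= 1336336 (after 4 factors)
= 45435424 (after 5 factors)
= 45435424

45435424


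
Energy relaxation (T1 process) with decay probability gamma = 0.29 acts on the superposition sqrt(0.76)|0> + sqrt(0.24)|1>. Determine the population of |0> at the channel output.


For amplitude damping with parameter gamma on state sqrt(a)|0> + sqrt(b)|1>:
alpha^2 = 0.76, beta^2 = 0.24
P(|0>) = alpha^2 + gamma * beta^2
= 0.76 + 0.29 * 0.24
= 0.76 + 0.0696
= 0.8296

0.8296


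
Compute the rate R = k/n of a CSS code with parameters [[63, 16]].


Code rate R = k/n
= 16/63
= 0.2540

0.2540


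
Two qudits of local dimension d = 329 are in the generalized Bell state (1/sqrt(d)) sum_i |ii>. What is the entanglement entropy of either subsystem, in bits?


For a maximally entangled state in d x d:
S = log2(d) = log2(329)
= 8.3619

8.3619


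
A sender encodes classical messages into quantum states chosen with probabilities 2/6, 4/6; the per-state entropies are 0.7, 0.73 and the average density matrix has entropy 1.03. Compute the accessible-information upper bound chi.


chi = S(rho) - sum_i p_i * S(rho_i)
Weighted entropy = 2/6 * 0.7 + 4/6 * 0.73
= 0.7200
chi = 1.03 - 0.7200
= 0.3100

0.3100


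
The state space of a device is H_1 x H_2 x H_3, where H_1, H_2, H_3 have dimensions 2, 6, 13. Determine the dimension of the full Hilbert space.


dim(H_1 x H_2 x H_3) = 2 * 6 * 13
= 12 * 13
= 156

156


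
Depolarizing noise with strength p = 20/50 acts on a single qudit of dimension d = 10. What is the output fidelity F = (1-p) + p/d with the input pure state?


F = (1-p) + p/d
= (1 - 0.4000) + 0.4000/10
= 0.6000 + 0.0400
= 0.6400

0.6400


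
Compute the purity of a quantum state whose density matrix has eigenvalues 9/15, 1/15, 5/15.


tr(rho^2) = sum of eigenvalues squared
= (9/15)^2 + (1/15)^2 + (5/15)^2
= (81 + 1 + 25) / 225
= 107/225
= 0.4756

0.4756


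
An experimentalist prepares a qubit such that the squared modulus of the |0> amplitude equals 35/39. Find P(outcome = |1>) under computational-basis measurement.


|alpha|^2 = 35/39 = 0.8974
|beta|^2 = 1 - 35/39 = 4/39 = 0.1026
P(|1>) = |beta|^2 = 0.1026

0.1026


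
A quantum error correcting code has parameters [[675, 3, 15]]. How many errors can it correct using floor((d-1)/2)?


Code parameters: [[675, 3, 15]], distance d = 15.
Number of correctable errors = floor((d-1)/2)
= floor((15 - 1)/2)
= floor(14/2)
= 7

7


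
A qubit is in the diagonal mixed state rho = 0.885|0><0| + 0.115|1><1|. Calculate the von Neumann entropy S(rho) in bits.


S = -p*log2(p) - (1-p)*log2(1-p)
p = 0.8850, 1-p = 0.1150
= -0.8850 * log2(0.8850) - 0.1150 * log2(0.1150)
= -(-0.1560) - (-0.3588)
= 0.5148

0.5148


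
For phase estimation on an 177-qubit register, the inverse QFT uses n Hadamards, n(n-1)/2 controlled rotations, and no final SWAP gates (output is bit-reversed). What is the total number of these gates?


Hadamard gates: 177
Controlled rotations: n*(n-1)/2 = 177*176/2 = 15576
SWAP gates: 0 (omitted)
Total = 177 + 15576
= 15753

15753


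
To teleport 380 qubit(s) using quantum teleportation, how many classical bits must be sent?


Quantum teleportation requires 2 classical bits per qubit teleported.
380 qubit(s) -> 2 * 380 = 760 classical bits

760


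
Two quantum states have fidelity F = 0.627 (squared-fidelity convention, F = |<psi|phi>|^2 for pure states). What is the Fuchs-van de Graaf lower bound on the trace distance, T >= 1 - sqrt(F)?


Fuchs-van de Graaf (squared-fidelity convention): 1 - sqrt(F) <= T <= sqrt(1 - F).
Lower bound: T >= 1 - sqrt(F)
sqrt(F) = sqrt(0.627) = 0.7918
T >= 1 - 0.7918
T >= 0.2082

0.2082


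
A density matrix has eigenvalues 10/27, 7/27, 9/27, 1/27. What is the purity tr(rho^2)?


tr(rho^2) = sum of eigenvalues squared
= (10/27)^2 + (7/27)^2 + (9/27)^2 + (1/27)^2
= (100 + 49 + 81 + 1) / 729
= 231/729
= 0.3169

0.3169


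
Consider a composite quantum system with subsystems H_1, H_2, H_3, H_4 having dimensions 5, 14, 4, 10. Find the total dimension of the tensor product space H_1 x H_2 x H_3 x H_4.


dim(H_1 x H_2 x H_3 x H_4) = 5 * 14 * 4 * 10
= 70 * 4 * 10
= 280 * 10
= 2800

2800


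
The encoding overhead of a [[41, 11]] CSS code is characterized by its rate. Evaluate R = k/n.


Code rate R = k/n
= 11/41
= 0.2683

0.2683


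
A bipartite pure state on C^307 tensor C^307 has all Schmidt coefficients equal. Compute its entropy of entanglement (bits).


For a maximally entangled state in d x d:
S = log2(d) = log2(307)
= 8.2621

8.2621


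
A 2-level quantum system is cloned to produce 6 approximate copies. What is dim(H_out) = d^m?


Output space = H^(tensor 6) where dim(H) = 2
dim = 2^6
= 4 (after 2 factors)
= 8 (after 3 factors)
= 16 (after 4 factors)
= 32 (after 5 factors)
= 64 (after 6 factors)
= 64

64


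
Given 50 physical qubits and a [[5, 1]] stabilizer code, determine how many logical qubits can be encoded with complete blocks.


Each code block uses 5 physical qubits for 1 logical qubit(s).
Number of complete blocks = floor(50 / 5) = 10
Logical qubits = 10 * 1
= 10

10


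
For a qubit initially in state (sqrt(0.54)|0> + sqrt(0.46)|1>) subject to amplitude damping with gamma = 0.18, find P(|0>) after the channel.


For amplitude damping with parameter gamma on state sqrt(a)|0> + sqrt(b)|1>:
alpha^2 = 0.54, beta^2 = 0.46
P(|0>) = alpha^2 + gamma * beta^2
= 0.54 + 0.18 * 0.46
= 0.54 + 0.0828
= 0.6228

0.6228


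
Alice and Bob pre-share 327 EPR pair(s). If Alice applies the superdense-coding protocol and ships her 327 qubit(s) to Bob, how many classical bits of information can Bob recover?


Superdense coding allows 2 classical bits per shared entangled pair.
327 pair(s) -> 2 * 327 = 654 classical bits

654


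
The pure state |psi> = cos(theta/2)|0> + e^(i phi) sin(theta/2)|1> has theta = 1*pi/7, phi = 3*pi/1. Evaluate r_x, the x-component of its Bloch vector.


theta = 0.4488, phi = 9.4248
r_x = sin(theta)*cos(phi) = 0.4339 * -1.0000
r_x = -0.4339

-0.4339


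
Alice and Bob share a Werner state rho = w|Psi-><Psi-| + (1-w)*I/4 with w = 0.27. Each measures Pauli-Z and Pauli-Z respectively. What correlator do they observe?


|Psi-> = (|01> - |10>)/sqrt(2)
For the pure Bell state, <Z_A Z_B> = -1 (Bell-state Pauli correlator).
The maximally-mixed part I/4 has tr(I/4 * P tensor P) = 0 for any traceless Pauli P.
So <Z_A Z_B>_rho = w * (-1) + (1 - w) * 0
= 0.27 * (-1)
= -0.2700

-0.2700


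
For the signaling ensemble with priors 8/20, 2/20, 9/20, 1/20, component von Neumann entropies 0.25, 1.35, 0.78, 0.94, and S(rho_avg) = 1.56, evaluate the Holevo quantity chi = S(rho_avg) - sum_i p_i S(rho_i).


chi = S(rho) - sum_i p_i * S(rho_i)
Weighted entropy = 8/20 * 0.25 + 2/20 * 1.35 + 9/20 * 0.78 + 1/20 * 0.94
= 0.6330
chi = 1.56 - 0.6330
= 0.9270

0.9270


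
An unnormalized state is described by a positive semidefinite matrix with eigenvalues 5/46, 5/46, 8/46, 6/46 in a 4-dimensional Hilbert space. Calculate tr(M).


tr(M) = sum of eigenvalues
= 5/46 + 5/46 + 8/46 + 6/46
= 24/46
= 0.5217

0.5217


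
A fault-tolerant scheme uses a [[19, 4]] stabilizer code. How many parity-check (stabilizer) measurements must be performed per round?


For an [[n,k]] stabilizer code:
Number of stabilizer generators = n - k
= 19 - 4
= 15

15


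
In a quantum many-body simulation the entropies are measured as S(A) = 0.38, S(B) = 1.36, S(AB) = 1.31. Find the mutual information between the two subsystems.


I(A:B) = S(A) + S(B) - S(AB)
= 0.38 + 1.36 - 1.31
= 0.4300

0.4300


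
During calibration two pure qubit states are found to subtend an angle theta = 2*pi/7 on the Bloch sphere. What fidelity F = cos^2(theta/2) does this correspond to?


For states separated by angle theta on Bloch sphere:
F = cos^2(theta/2)
theta = 2*pi/7 = 0.8976
theta/2 = 0.4488
cos(theta/2) = 0.9010
F = 0.8117

0.8117


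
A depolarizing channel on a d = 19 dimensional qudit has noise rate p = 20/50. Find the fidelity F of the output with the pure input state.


F = (1-p) + p/d
= (1 - 0.4000) + 0.4000/19
= 0.6000 + 0.0211
= 0.6211

0.6211


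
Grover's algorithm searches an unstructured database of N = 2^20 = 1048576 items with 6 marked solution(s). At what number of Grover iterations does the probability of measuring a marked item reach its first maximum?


After j Grover iterations the success probability is P(j) = sin^2((2j+1)*theta), where sin(theta) = sqrt(k/N).
N = 2^20 = 1048576, k = 6
sin(theta) = sqrt(k/N) = 0.002392079827
theta = arcsin(sqrt(k/N)) = 0.002392082108 rad
P(j) reaches its first maximum when (2j+1)*theta is as close as possible to pi/2, i.e. j = round(pi/(4*theta) - 1/2).
pi/(4*theta) - 1/2 = 327.8324
(For comparison, the common estimate pi/4 * sqrt(N/k) = 328.3328; the exact maximiser is used here.)
Optimal iterations = 328

328


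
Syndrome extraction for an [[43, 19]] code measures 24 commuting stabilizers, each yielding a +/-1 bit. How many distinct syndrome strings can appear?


Each stabilizer generator gives a binary (+1 or -1) measurement outcome.
With 24 independent generators:
Total syndromes = 2^24
= 16777216

16777216


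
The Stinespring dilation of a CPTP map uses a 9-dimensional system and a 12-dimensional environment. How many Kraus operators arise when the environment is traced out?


Tracing out the environment in an orthonormal basis {|i>_E} gives Kraus operators K_i = <i|_E U |0>_E.
Number of Kraus operators = dim(H_env) = d_env
= 12

12


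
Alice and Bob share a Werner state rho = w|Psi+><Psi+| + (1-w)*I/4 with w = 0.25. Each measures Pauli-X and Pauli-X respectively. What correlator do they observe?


|Psi+> = (|01> + |10>)/sqrt(2)
For the pure Bell state, <X_A X_B> = +1 (Bell-state Pauli correlator).
The maximally-mixed part I/4 has tr(I/4 * P tensor P) = 0 for any traceless Pauli P.
So <X_A X_B>_rho = w * (+1) + (1 - w) * 0
= 0.25 * (+1)
= 0.2500

0.2500


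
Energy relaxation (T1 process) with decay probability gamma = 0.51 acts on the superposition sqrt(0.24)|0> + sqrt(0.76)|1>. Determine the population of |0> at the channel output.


For amplitude damping with parameter gamma on state sqrt(a)|0> + sqrt(b)|1>:
alpha^2 = 0.24, beta^2 = 0.76
P(|0>) = alpha^2 + gamma * beta^2
= 0.24 + 0.51 * 0.76
= 0.24 + 0.3876
= 0.6276

0.6276


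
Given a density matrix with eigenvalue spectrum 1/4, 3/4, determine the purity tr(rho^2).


tr(rho^2) = sum of eigenvalues squared
= (1/4)^2 + (3/4)^2
= (1 + 9) / 16
= 10/16
= 0.6250

0.6250


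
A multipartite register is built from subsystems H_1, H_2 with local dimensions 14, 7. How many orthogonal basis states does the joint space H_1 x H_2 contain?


dim(H_1 x H_2) = 14 * 7
= 98

98


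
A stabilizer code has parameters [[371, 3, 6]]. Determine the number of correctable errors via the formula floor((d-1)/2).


Code parameters: [[371, 3, 6]], distance d = 6.
Number of correctable errors = floor((d-1)/2)
= floor((6 - 1)/2)
= floor(5/2)
= 2

2


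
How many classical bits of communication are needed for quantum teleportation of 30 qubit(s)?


Quantum teleportation requires 2 classical bits per qubit teleported.
30 qubit(s) -> 2 * 30 = 60 classical bits

60


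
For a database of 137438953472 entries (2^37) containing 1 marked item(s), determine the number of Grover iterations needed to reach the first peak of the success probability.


After j Grover iterations the success probability is P(j) = sin^2((2j+1)*theta), where sin(theta) = sqrt(k/N).
N = 2^37 = 137438953472, k = 1
sin(theta) = sqrt(k/N) = 2.697398305e-06
theta = arcsin(sqrt(k/N)) = 2.697398305e-06 rad
P(j) reaches its first maximum when (2j+1)*theta is as close as possible to pi/2, i.e. j = round(pi/(4*theta) - 1/2).
pi/(4*theta) - 1/2 = 291168.2762
(For comparison, the common estimate pi/4 * sqrt(N/k) = 291168.7762; the exact maximiser is used here.)
Optimal iterations = 291168

291168


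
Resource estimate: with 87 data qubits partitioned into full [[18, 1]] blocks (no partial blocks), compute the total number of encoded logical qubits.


Each code block uses 18 physical qubits for 1 logical qubit(s).
Number of complete blocks = floor(87 / 18) = 4
Logical qubits = 4 * 1
= 4

4


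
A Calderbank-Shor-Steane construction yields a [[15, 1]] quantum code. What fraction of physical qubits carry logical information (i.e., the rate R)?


Code rate R = k/n
= 1/15
= 0.0667

0.0667


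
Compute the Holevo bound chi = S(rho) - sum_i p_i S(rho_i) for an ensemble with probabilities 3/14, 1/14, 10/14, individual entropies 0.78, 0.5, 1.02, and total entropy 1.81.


chi = S(rho) - sum_i p_i * S(rho_i)
Weighted entropy = 3/14 * 0.78 + 1/14 * 0.5 + 10/14 * 1.02
= 0.9314
chi = 1.81 - 0.9314
= 0.8786

0.8786


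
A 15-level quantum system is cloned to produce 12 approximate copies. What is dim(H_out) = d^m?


Output space = H^(tensor 12) where dim(H) = 15
dim = 15^12
= 225 (after 2 factors)
= 3375 (after 3 factors)
= 50625 (after 4 factors)
= 759375 (after 5 factors)
= 11390625 (after 6 factors)
= 170859375 (after 7 factors)
= 2562890625 (after 8 factors)
= 38443359375 (after 9 factors)
= 576650390625 (after 10 factors)
= 8649755859375 (after 11 factors)
= 129746337890625 (after 12 factors)
= 129746337890625

129746337890625


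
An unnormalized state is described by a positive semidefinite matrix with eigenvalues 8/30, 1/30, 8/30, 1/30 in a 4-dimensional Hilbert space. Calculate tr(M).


tr(M) = sum of eigenvalues
= 8/30 + 1/30 + 8/30 + 1/30
= 18/30
= 0.6000

0.6000


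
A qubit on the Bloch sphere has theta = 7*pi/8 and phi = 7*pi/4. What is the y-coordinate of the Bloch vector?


theta = 2.7489, phi = 5.4978
r_y = sin(theta)*sin(phi) = 0.3827 * -0.7071
r_y = -0.2706

-0.2706


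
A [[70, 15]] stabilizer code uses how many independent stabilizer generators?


For an [[n,k]] stabilizer code:
Number of stabilizer generators = n - k
= 70 - 15
= 55

55


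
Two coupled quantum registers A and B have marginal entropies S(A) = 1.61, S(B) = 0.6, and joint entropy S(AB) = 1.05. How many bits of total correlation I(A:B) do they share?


I(A:B) = S(A) + S(B) - S(AB)
= 1.61 + 0.6 - 1.05
= 1.1600

1.1600


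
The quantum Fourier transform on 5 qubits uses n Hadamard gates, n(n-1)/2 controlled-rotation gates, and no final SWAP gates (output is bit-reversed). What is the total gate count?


Hadamard gates: 5
Controlled rotations: n*(n-1)/2 = 5*4/2 = 10
SWAP gates: 0 (omitted)
Total = 5 + 10
= 15

15


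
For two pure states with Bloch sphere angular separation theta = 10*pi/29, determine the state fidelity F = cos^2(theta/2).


For states separated by angle theta on Bloch sphere:
F = cos^2(theta/2)
theta = 10*pi/29 = 1.0833
theta/2 = 0.5417
cos(theta/2) = 0.8569
F = 0.7342

0.7342


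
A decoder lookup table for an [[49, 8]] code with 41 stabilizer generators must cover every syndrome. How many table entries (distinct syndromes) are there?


Each stabilizer generator gives a binary (+1 or -1) measurement outcome.
With 41 independent generators:
Total syndromes = 2^41
= 2199023255552

2199023255552


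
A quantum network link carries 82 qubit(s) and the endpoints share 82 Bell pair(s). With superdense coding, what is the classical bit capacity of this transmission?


Superdense coding allows 2 classical bits per shared entangled pair.
82 pair(s) -> 2 * 82 = 164 classical bits

164


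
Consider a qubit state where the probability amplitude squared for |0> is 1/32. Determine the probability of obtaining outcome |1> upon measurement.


|alpha|^2 = 1/32 = 0.0312
|beta|^2 = 1 - 1/32 = 31/32 = 0.9688
P(|1>) = |beta|^2 = 0.9688

0.9688


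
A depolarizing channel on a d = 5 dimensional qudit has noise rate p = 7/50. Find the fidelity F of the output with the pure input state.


F = (1-p) + p/d
= (1 - 0.1400) + 0.1400/5
= 0.8600 + 0.0280
= 0.8880

0.8880


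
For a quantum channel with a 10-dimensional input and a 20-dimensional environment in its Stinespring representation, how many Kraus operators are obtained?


Tracing out the environment in an orthonormal basis {|i>_E} gives Kraus operators K_i = <i|_E U |0>_E.
Number of Kraus operators = dim(H_env) = d_env
= 20

20


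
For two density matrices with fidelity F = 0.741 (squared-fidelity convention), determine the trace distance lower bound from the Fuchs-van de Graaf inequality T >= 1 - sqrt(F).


Fuchs-van de Graaf (squared-fidelity convention): 1 - sqrt(F) <= T <= sqrt(1 - F).
Lower bound: T >= 1 - sqrt(F)
sqrt(F) = sqrt(0.741) = 0.8608
T >= 1 - 0.8608
T >= 0.1392

0.1392


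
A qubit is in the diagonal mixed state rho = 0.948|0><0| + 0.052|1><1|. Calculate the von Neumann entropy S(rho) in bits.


S = -p*log2(p) - (1-p)*log2(1-p)
p = 0.9480, 1-p = 0.0520
= -0.9480 * log2(0.9480) - 0.0520 * log2(0.0520)
= -(-0.0730) - (-0.2218)
= 0.2948

0.2948


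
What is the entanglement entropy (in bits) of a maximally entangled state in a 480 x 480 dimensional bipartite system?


For a maximally entangled state in d x d:
S = log2(d) = log2(480)
= 8.9069

8.9069


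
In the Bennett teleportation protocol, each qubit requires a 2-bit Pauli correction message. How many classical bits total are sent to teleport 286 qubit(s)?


Quantum teleportation requires 2 classical bits per qubit teleported.
286 qubit(s) -> 2 * 286 = 572 classical bits

572


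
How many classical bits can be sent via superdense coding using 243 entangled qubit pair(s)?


Superdense coding allows 2 classical bits per shared entangled pair.
243 pair(s) -> 2 * 243 = 486 classical bits

486


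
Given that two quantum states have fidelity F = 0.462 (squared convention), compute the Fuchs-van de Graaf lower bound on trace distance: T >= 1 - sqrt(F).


Fuchs-van de Graaf (squared-fidelity convention): 1 - sqrt(F) <= T <= sqrt(1 - F).
Lower bound: T >= 1 - sqrt(F)
sqrt(F) = sqrt(0.462) = 0.6797
T >= 1 - 0.6797
T >= 0.3203

0.3203


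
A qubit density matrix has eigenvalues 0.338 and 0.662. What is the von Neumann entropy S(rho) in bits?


S = -p*log2(p) - (1-p)*log2(1-p)
p = 0.3380, 1-p = 0.6620
= -0.3380 * log2(0.3380) - 0.6620 * log2(0.6620)
= -(-0.5289) - (-0.3940)
= 0.9229

0.9229


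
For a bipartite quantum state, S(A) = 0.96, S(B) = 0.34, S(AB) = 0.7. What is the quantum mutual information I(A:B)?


I(A:B) = S(A) + S(B) - S(AB)
= 0.96 + 0.34 - 0.7
= 0.6000

0.6000


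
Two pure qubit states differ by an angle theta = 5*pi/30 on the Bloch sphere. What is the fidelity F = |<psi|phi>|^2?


For states separated by angle theta on Bloch sphere:
F = cos^2(theta/2)
theta = 5*pi/30 = 0.5236
theta/2 = 0.2618
cos(theta/2) = 0.9659
F = 0.9330

0.9330


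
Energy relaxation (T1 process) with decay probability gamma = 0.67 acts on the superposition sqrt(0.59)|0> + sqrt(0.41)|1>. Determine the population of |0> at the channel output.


For amplitude damping with parameter gamma on state sqrt(a)|0> + sqrt(b)|1>:
alpha^2 = 0.59, beta^2 = 0.41
P(|0>) = alpha^2 + gamma * beta^2
= 0.59 + 0.67 * 0.41
= 0.59 + 0.2747
= 0.8647

0.8647


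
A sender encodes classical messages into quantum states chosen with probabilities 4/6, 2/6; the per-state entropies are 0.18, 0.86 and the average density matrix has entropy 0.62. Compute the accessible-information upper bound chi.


chi = S(rho) - sum_i p_i * S(rho_i)
Weighted entropy = 4/6 * 0.18 + 2/6 * 0.86
= 0.4067
chi = 0.62 - 0.4067
= 0.2133

0.2133


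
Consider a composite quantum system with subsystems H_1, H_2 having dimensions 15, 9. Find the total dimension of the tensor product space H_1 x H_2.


dim(H_1 x H_2) = 15 * 9
= 135

135


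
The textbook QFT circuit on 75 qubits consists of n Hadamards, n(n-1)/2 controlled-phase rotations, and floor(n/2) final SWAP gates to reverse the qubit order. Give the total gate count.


Hadamard gates: 75
Controlled rotations: n*(n-1)/2 = 75*74/2 = 2775
SWAP gates: floor(n/2) = floor(75/2) = 37
Total = 75 + 2775 + 37
= 2887

2887


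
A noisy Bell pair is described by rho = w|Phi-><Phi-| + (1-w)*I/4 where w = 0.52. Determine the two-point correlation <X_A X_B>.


|Phi-> = (|00> - |11>)/sqrt(2)
For the pure Bell state, <X_A X_B> = -1 (Bell-state Pauli correlator).
The maximally-mixed part I/4 has tr(I/4 * P tensor P) = 0 for any traceless Pauli P.
So <X_A X_B>_rho = w * (-1) + (1 - w) * 0
= 0.52 * (-1)
= -0.5200

-0.5200


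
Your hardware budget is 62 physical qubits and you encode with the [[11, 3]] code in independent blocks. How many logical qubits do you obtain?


Each code block uses 11 physical qubits for 3 logical qubit(s).
Number of complete blocks = floor(62 / 11) = 5
Logical qubits = 5 * 3
= 15

15


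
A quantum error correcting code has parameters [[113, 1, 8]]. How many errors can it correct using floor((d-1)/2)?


Code parameters: [[113, 1, 8]], distance d = 8.
Number of correctable errors = floor((d-1)/2)
= floor((8 - 1)/2)
= floor(7/2)
= 3

3


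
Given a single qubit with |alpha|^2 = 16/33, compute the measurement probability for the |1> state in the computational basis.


|alpha|^2 = 16/33 = 0.4848
|beta|^2 = 1 - 16/33 = 17/33 = 0.5152
P(|1>) = |beta|^2 = 0.5152

0.5152


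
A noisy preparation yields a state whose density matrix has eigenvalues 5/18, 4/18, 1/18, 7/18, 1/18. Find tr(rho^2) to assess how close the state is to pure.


tr(rho^2) = sum of eigenvalues squared
= (5/18)^2 + (4/18)^2 + (1/18)^2 + (7/18)^2 + (1/18)^2
= (25 + 16 + 1 + 49 + 1) / 324
= 92/324
= 0.2840

0.2840


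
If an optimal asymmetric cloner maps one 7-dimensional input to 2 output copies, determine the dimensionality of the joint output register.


Output space = H^(tensor 2) where dim(H) = 7
dim = 7^2
= 49

49
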